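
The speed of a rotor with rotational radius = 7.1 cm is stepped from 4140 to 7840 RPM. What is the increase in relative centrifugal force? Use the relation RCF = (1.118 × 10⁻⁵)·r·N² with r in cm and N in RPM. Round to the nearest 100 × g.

3500 x g

RCF₁ = 1.118 × 10⁻⁵ × 7.1 × (4140)² = 1.118 × 10⁻⁵ × 7.1 × 17,139,600 ≈ 1,360.5 × g
RCF₂ = 1.118 × 10⁻⁵ × 7.1 × (7840)² = 1.118 × 10⁻⁵ × 7.1 × 61,465,600 ≈ 4,879 × g
Increase = 4,879 − 1,360.5 = 3,518.5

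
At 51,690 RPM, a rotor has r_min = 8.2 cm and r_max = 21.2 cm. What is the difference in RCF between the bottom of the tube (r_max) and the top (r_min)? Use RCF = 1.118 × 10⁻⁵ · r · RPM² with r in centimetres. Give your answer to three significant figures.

RCF_max = 1.118 × 10⁻⁵ × 21.2 × (51690)² = 1.118 × 10⁻⁵ × 21.2 × 2,671,856,100 ≈ 633,272.6 × g
RCF_min = 1.118 × 10⁻⁵ × 8.2 × (51690)² = 1.118 × 10⁻⁵ × 8.2 × 2,671,856,100 ≈ 244,945.1 × g
ΔRCF = 633,272.6 − 244,945.1 = 388,327.5

ΔRCF ≈ 388000 x g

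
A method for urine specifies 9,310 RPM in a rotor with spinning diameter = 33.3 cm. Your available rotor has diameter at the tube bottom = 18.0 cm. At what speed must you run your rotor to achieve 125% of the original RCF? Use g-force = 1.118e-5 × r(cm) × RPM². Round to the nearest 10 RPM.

≈ 14160 RPM

Original rotor: r = 33.3 / 2 = 16.65 cm
RCF = 1.118 × 10⁻⁵ × r × N²
RCF_original = 1.118 × 10⁻⁵ × 16.65 × (9310)² = 1.118 × 10⁻⁵ × 16.65 × 86,676,100 ≈ 16,134.5 × g
Target RCF = 1.25 × 16,134.5 ≈ 20,168.1 × g
Your rotor: r = 18.0 / 2 = 9 cm
20,168.1 = 1.118 × 10⁻⁵ × 9 × N²
N² = 20,168.1 / (10.062 × 10⁻⁵) = 200,438,283
N ≈ √200,438,283 ≈ 14,157.6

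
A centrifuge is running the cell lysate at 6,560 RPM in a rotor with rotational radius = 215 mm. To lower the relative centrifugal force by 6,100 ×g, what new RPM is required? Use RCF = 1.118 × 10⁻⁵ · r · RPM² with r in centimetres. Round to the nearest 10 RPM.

r = 215 mm = 21.5 cm
Current RCF = 1.118 × 10⁻⁵ × 21.5 × (6560)² = 1.118 × 10⁻⁵ × 21.5 × 43,033,600 ≈ 10,344 × g
Target RCF = 10,344 − 6,100 = 4,244 × g
N² = 4,244 / (24.037 × 10⁻⁵) = 17,656,113
N ≈ √17,656,113 ≈ 4,201.9

4200 RPM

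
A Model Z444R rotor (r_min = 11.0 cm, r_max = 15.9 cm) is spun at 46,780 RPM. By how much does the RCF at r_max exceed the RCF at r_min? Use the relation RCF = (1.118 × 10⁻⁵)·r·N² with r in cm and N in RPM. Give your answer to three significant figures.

RCF_max = 1.118 × 10⁻⁵ × 15.9 × (46780)² = 1.118 × 10⁻⁵ × 15.9 × 2,188,368,400 ≈ 389,008.7 × g
RCF_min = 1.118 × 10⁻⁵ × 11 × (46780)² = 1.118 × 10⁻⁵ × 11 × 2,188,368,400 ≈ 269,125.5 × g
ΔRCF = 389,008.7 − 269,125.5 = 119,883.2

ΔRCF ≈ 120000 × g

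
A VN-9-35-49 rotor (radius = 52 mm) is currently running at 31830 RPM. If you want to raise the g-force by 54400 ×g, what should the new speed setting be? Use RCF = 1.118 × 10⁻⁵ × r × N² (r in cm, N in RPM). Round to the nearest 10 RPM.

N₂ ≈ 44150 RPM

r = 52 mm = 5.2 cm
Current RCF = 1.118 × 10⁻⁵ × 5.2 × (31830)² = 1.118 × 10⁻⁵ × 5.2 × 1,013,148,900 ≈ 58,900.4 × g
Target RCF = 58,900.4 + 54,400 = 113,300.4 × g
N² = 113,300.4 / (5.8136 × 10⁻⁵) = 1,948,885,372
N ≈ √1,948,885,372 ≈ 44,146.2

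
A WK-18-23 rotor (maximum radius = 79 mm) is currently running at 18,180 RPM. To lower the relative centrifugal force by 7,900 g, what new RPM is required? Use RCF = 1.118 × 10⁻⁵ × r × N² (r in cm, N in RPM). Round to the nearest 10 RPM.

15530 RPM

r = 79 mm = 7.9 cm
Current RCF = 1.118 × 10⁻⁵ × 7.9 × (18180)² = 1.118 × 10⁻⁵ × 7.9 × 330,512,400 ≈ 29,191.5 × g
Target RCF = 29,191.5 − 7,900 = 21,291.5 × g
N² = 21,291.5 / (8.8322 × 10⁻⁵) = 241,066,778
N ≈ √241,066,778 ≈ 15,526.3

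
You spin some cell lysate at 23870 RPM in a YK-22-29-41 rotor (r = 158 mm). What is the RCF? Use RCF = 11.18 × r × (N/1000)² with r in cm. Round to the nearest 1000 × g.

r = 158 mm = 15.8 cm
RCF = 11.18 × 15.8 × (23.87)² = 11.18 × 15.8 × 569.7769 ≈ 100,647.7 × g

RCF ≈ 101000 x g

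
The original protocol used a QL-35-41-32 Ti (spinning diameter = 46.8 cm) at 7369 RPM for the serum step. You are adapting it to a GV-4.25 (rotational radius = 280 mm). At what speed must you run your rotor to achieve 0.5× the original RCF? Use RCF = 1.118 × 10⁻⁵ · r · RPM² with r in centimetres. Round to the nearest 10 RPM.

Original rotor: r = 46.8 / 2 = 23.4 cm
RCF = 1.118 × 10⁻⁵ × r × N²
RCF_original = 1.118 × 10⁻⁵ × 23.4 × (7369)² = 1.118 × 10⁻⁵ × 23.4 × 54,302,161 ≈ 14,206.1 × g
Target RCF = 0.5 × 14,206.1 ≈ 7,103.1 × g
Your rotor: r = 280 mm = 28.0 cm
7,103.1 = 1.118 × 10⁻⁵ × 28 × N²
N² = 7,103.1 / (31.304 × 10⁻⁵) = 22,690,710
N ≈ √22,690,710 ≈ 4,763.5

4760 RPM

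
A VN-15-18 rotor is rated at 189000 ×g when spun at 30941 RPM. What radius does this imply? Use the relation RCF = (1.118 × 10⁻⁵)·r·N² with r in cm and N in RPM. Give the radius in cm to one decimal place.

≈ 17.7 cm

189000 = 1.118 × 10⁻⁵ × r × (30941)²
r = 189000 / (1.118 × 10⁻⁵ × 957,345,481) = 189000 / 10703.12 ≈ 17.658 cm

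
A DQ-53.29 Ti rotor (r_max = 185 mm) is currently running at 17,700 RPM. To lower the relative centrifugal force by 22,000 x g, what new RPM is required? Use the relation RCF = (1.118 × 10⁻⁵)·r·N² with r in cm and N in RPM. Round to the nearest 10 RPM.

r = 185 mm = 18.5 cm
Current RCF = 1.118 × 10⁻⁵ × 18.5 × (17700)² = 1.118 × 10⁻⁵ × 18.5 × 313,290,000 ≈ 64,797.8 × g
Target RCF = 64,797.8 − 22,000 = 42,797.8 × g
N² = 42,797.8 / (20.683 × 10⁻⁵) = 206,922,593
N ≈ √206,922,593 ≈ 14,384.8

N₂ ≈ 14380 RPM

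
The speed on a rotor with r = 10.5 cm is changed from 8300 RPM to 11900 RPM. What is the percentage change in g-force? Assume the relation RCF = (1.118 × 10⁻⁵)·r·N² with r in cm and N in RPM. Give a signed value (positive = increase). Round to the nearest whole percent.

+106%

RCF ∝ N², so the ratio is (11900/8300)² = (1.433735)² = 2.0556.
Change = 2.0556 − 1 = +1.0556 → +105.6%.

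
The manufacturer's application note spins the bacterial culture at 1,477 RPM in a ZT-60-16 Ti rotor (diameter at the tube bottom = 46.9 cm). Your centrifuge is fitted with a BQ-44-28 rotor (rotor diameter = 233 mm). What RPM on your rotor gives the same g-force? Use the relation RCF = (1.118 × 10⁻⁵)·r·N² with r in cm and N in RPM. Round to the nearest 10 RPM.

2100 RPM

Original rotor: r = 46.9 / 2 = 23.45 cm
RCF_original = 1.118 × 10⁻⁵ × 23.45 × (1477)² = 1.118 × 10⁻⁵ × 23.45 × 2,181,529 ≈ 571.9 × g
Your rotor: r = 233 mm / 2 = 116.5 mm = 11.65 cm
571.9 = 1.118 × 10⁻⁵ × 11.65 × N²
N² = 571.9 / (13.0247 × 10⁻⁵) = 4,390,888
N ≈ √4,390,888 ≈ 2,095.4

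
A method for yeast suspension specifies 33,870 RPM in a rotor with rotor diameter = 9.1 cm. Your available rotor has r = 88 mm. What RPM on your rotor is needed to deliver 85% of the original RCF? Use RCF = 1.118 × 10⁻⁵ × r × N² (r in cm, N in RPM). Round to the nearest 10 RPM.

≈ 22450 RPM

Original rotor: r = 9.1 / 2 = 4.55 cm
RCF = 1.118 × 10⁻⁵ × r × N²
RCF_original = 1.118 × 10⁻⁵ × 4.55 × (33870)² = 1.118 × 10⁻⁵ × 4.55 × 1,147,176,900 ≈ 58,355.7 × g
Target RCF = 0.85 × 58,355.7 ≈ 49,602.3 × g
Your rotor: r = 88 mm = 8.8 cm
49,602.3 = 1.118 × 10⁻⁵ × 8.8 × N²
N² = 49,602.3 / (9.8384 × 10⁻⁵) = 504,170,394
N ≈ √504,170,394 ≈ 22,453.7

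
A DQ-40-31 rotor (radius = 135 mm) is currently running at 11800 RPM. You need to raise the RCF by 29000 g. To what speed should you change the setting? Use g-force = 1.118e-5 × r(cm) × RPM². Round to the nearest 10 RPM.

r = 135 mm = 13.5 cm
Current RCF = 1.118 × 10⁻⁵ × 13.5 × (11800)² = 1.118 × 10⁻⁵ × 13.5 × 139,240,000 ≈ 21,015.5 × g
Target RCF = 21,015.5 + 29,000 = 50,015.5 × g
N² = 50,015.5 / (15.093 × 10⁻⁵) = 331,382,098
N ≈ √331,382,098 ≈ 18,203.9

≈ 18200 RPM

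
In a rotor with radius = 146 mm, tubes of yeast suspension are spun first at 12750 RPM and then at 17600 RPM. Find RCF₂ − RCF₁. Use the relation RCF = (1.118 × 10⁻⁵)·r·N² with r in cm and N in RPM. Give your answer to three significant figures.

r = 146 mm = 14.6 cm
RCF₁ = 1.118 × 10⁻⁵ × 14.6 × (12750)² = 1.118 × 10⁻⁵ × 14.6 × 162,562,500 ≈ 26,534.8 × g
RCF₂ = 1.118 × 10⁻⁵ × 14.6 × (17600)² = 1.118 × 10⁻⁵ × 14.6 × 309,760,000 ≈ 50,561.5 × g
Increase = 50,561.5 − 26,534.8 = 24,026.7

24000 x g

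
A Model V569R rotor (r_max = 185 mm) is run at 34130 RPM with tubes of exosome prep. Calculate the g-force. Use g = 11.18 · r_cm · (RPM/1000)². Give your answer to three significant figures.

r = 185 mm = 18.5 cm
RCF = 11.18 × r × (N/1000)²
RCF = 11.18 × 18.5 × (34.13)² = 11.18 × 18.5 × 1,164.8569 ≈ 240,927.4 × g

≈ 241000 g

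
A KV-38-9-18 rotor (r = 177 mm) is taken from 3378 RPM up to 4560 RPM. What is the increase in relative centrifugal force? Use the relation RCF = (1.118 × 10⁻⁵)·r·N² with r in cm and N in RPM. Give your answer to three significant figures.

≈ 1860 × g

r = 177 mm = 17.7 cm
RCF₁ = 1.118 × 10⁻⁵ × 17.7 × (3378)² = 1.118 × 10⁻⁵ × 17.7 × 11,410,884 ≈ 2,258.1 × g
RCF₂ = 1.118 × 10⁻⁵ × 17.7 × (4560)² = 1.118 × 10⁻⁵ × 17.7 × 20,793,600 ≈ 4,114.8 × g
Increase = 4,114.8 − 2,258.1 = 1,856.7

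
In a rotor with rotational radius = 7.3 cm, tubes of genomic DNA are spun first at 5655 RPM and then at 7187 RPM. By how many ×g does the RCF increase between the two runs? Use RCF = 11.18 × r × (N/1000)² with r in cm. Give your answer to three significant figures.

≈ 1610 ×g

RCF₁ = 11.18 × 7.3 × (5.655)² = 11.18 × 7.3 × 31.979025 ≈ 2,609.9 × g
RCF₂ = 11.18 × 7.3 × (7.187)² = 11.18 × 7.3 × 51.652969 ≈ 4,215.6 × g
Increase = 4,215.6 − 2,609.9 = 1,605.7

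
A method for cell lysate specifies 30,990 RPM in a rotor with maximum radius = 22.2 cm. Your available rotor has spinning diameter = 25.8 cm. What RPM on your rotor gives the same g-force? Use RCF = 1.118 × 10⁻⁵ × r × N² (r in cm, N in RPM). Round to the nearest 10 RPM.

≈ 40650 RPM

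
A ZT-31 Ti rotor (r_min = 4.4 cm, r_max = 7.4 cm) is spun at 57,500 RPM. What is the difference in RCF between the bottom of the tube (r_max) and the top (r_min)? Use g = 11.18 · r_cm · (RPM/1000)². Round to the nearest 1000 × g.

≈ 111000 x g

ΔRCF = 11.18 × (r_max − r_min) × (N/1000)² = 11.18 × 3.0 × 3,306.25 ≈ 110,891.6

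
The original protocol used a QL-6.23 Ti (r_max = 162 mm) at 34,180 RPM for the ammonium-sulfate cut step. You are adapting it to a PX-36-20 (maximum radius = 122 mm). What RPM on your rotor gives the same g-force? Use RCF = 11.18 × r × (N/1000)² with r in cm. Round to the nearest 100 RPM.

Original rotor: r = 162 mm = 16.2 cm
RCF = 11.18 × r × (N/1000)²
RCF_original = 11.18 × 16.2 × (34.18)² = 11.18 × 16.2 × 1,168.2724 ≈ 211,592.8 × g
Your rotor: r = 122 mm = 12.2 cm
211,592.8 = 11.18 × 12.2 × (N/1000)²
(N/1000)² = 211,592.8 / 136.396 = 1551.312
N = 1000 × √1551.312 ≈ 39,386.7

≈ 39400 RPM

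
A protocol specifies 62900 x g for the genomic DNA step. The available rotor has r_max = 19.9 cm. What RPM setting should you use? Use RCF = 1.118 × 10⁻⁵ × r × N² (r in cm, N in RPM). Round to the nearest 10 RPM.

N ≈ 16810 RPM

62,900 = 1.118 × 10⁻⁵ × 19.9 × N²
N² = 62,900 / (22.2482 × 10⁻⁵) = 282,719,501
N ≈ √282,719,501 ≈ 16,814.3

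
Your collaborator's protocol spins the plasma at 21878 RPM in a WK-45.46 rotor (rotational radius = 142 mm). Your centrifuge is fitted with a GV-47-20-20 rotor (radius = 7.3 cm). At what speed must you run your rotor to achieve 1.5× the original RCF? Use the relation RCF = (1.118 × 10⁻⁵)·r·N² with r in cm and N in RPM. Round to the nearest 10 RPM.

37370 RPM

Original rotor: r = 142 mm = 14.2 cm
RCF_original = 1.118 × 10⁻⁵ × 14.2 × (21878)² = 1.118 × 10⁻⁵ × 14.2 × 478,646,884 ≈ 75,988.1 × g
Target RCF = 1.5 × 75,988.1 ≈ 113,982.2 × g
113,982.2 = 1.118 × 10⁻⁵ × 7.3 × N²
N² = 113,982.2 / (8.1614 × 10⁻⁵) = 1,396,601,073
N ≈ √1,396,601,073 ≈ 37,371.1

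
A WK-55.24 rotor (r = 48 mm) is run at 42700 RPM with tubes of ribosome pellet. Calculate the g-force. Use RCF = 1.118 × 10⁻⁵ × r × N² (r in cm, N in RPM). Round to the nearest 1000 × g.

≈ 98000 ×g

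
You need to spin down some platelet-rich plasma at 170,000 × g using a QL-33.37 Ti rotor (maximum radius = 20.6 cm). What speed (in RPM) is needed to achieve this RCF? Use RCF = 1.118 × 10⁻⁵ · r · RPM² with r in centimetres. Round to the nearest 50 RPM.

27150 RPM

170,000 = 1.118 × 10⁻⁵ × 20.6 × N²
N² = 170,000 / (23.0308 × 10⁻⁵) = 738,141,966
N ≈ √738,141,966 ≈ 27,168.8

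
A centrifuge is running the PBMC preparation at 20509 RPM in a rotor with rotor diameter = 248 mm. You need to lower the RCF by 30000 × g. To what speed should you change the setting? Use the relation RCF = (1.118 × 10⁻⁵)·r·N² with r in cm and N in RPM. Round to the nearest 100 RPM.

14300 RPM

r = 248 mm / 2 = 124 mm = 12.4 cm
Current RCF = 1.118 × 10⁻⁵ × 12.4 × (20509)² = 1.118 × 10⁻⁵ × 12.4 × 420,619,081 ≈ 58,311.3 × g
Target RCF = 58,311.3 − 30,000 = 28,311.3 × g
N² = 28,311.3 / (13.8632 × 10⁻⁵) = 204,219,084
N ≈ √204,219,084 ≈ 14,290.5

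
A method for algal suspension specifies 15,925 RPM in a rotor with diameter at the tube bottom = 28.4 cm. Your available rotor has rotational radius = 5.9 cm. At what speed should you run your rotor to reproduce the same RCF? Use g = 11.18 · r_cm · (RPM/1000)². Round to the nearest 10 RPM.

≈ 24710 RPM

Original rotor: r = 28.4 / 2 = 14.2 cm
RCF_original = 11.18 × 14.2 × (15.925)² = 11.18 × 14.2 × 253.605625 ≈ 40,261.4 × g
40,261.4 = 11.18 × 5.9 × (N/1000)²
(N/1000)² = 40,261.4 / 65.962 = 610.3726
N = 1000 × √610.3726 ≈ 24,705.7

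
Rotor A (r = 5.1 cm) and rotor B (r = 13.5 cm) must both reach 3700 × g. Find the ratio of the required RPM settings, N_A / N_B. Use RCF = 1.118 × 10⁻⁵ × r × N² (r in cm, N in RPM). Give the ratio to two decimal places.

At fixed RCF, N ∝ 1/√r, so N_A/N_B = √(r_B/r_A) = √(13.5/5.1) = √2.647059 = 1.6270.

1.63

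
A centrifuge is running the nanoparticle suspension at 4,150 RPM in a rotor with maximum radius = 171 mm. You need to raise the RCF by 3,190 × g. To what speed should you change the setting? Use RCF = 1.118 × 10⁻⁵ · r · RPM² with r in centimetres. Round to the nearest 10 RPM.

≈ 5820 RPM

r = 171 mm = 17.1 cm
Current RCF = 1.118 × 10⁻⁵ × 17.1 × (4150)² = 1.118 × 10⁻⁵ × 17.1 × 17,222,500 ≈ 3,292.6 × g
Target RCF = 3,292.6 + 3,190 = 6,482.6 × g
N² = 6,482.6 / (19.1178 × 10⁻⁵) = 33,908,713
N ≈ √33,908,713 ≈ 5,823.1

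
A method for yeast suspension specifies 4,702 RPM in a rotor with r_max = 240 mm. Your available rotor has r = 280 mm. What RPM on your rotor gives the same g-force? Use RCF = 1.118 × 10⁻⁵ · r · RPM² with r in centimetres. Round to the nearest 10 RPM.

≈ 4350 RPM

Original rotor: r = 240 mm = 24.0 cm
RCF_original = 1.118 × 10⁻⁵ × 24 × (4702)² = 1.118 × 10⁻⁵ × 24 × 22,108,804 ≈ 5,932.2 × g
Your rotor: r = 280 mm = 28.0 cm
5,932.2 = 1.118 × 10⁻⁵ × 28 × N²
N² = 5,932.2 / (31.304 × 10⁻⁵) = 18,950,294
N ≈ √18,950,294 ≈ 4,353.2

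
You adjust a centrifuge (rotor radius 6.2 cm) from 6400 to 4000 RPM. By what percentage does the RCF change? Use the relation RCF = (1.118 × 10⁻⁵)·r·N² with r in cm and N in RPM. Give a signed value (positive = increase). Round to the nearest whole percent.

RCF ∝ N², so the ratio is (4000/6400)² = (0.625000)² = 0.3906.
Change = 0.3906 − 1 = -0.6094 → -60.9%.

-61%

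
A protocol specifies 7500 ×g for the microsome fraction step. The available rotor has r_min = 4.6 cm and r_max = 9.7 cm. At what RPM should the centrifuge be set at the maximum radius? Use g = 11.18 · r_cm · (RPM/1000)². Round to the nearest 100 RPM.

8300 RPM

Use r_max = 9.7 cm.
7,500 = 11.18 × 9.7 × (N/1000)²
(N/1000)² = 7,500 / 108.446 = 69.15884
N = 1000 × √69.15884 ≈ 8,316.2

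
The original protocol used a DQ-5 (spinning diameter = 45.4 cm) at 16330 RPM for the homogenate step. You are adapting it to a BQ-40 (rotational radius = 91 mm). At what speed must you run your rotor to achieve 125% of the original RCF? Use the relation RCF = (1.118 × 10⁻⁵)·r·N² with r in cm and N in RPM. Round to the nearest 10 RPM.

≈ 28840 RPM

Original rotor: r = 45.4 / 2 = 22.7 cm
RCF = 1.118 × 10⁻⁵ × r × N²
RCF_original = 1.118 × 10⁻⁵ × 22.7 × (16330)² = 1.118 × 10⁻⁵ × 22.7 × 266,668,900 ≈ 67,676.8 × g
Target RCF = 1.25 × 67,676.8 ≈ 84,596 × g
Your rotor: r = 91 mm = 9.1 cm
84,596 = 1.118 × 10⁻⁵ × 9.1 × N²
N² = 84,596 / (10.1738 × 10⁻⁵) = 831,508,384
N ≈ √831,508,384 ≈ 28,835.9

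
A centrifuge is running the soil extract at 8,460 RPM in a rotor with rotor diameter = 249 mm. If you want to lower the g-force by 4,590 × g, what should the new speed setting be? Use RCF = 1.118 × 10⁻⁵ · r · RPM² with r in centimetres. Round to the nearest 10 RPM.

N₂ ≈ 6210 RPM

r = 249 mm / 2 = 124.5 mm = 12.45 cm
Current RCF = 1.118 × 10⁻⁵ × 12.45 × (8460)² = 1.118 × 10⁻⁵ × 12.45 × 71,571,600 ≈ 9,962.1 × g
Target RCF = 9,962.1 − 4,590 = 5,372.1 × g
N² = 5,372.1 / (13.9191 × 10⁻⁵) = 38,595,168
N ≈ √38,595,168 ≈ 6,212.5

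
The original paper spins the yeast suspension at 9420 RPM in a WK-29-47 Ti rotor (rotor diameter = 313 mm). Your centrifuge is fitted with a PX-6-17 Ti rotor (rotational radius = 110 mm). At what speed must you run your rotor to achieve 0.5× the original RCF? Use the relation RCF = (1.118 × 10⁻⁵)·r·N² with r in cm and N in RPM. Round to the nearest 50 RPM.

Original rotor: r = 313 mm / 2 = 156.5 mm = 15.65 cm
RCF_original = 1.118 × 10⁻⁵ × 15.65 × (9420)² = 1.118 × 10⁻⁵ × 15.65 × 88,736,400 ≈ 15,525.9 × g
Target RCF = 0.5 × 15,525.9 ≈ 7,762.9 × g
Your rotor: r = 110 mm = 11.0 cm
7,762.9 = 1.118 × 10⁻⁵ × 11 × N²
N² = 7,762.9 / (12.298 × 10⁻⁵) = 63,123,272
N ≈ √63,123,272 ≈ 7,945.0

7950 RPM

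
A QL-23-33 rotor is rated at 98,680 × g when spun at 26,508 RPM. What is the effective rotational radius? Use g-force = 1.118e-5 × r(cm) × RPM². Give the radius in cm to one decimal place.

r ≈ 12.6 cm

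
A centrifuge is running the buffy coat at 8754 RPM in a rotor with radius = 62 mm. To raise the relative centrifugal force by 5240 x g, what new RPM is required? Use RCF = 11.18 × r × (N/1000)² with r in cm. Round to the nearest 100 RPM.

r = 62 mm = 6.2 cm
Current RCF = 11.18 × 6.2 × (8.754)² = 11.18 × 6.2 × 76.632516 ≈ 5,311.9 × g
Target RCF = 5,311.9 + 5,240 = 10,551.9 × g
(N/1000)² = 10,551.9 / 69.316 = 152.2289
N = 1000 × √152.2289 ≈ 12,338.1

≈ 12300 RPM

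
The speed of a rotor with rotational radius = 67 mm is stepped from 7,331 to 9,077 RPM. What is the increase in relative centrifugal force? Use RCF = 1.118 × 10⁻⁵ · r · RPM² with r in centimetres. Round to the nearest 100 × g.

r = 67 mm = 6.7 cm
RCF₁ = 1.118 × 10⁻⁵ × 6.7 × (7331)² = 1.118 × 10⁻⁵ × 6.7 × 53,743,561 ≈ 4,025.7 × g
RCF₂ = 1.118 × 10⁻⁵ × 6.7 × (9077)² = 1.118 × 10⁻⁵ × 6.7 × 82,391,929 ≈ 6,171.6 × g
Increase = 6,171.6 − 4,025.7 = 2,145.9

≈ 2100 × g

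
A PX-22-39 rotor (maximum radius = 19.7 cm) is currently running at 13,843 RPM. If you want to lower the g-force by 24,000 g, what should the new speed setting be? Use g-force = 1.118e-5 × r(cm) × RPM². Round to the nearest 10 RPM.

N₂ ≈ 9090 RPM

Current RCF = 1.118 × 10⁻⁵ × 19.7 × (13843)² = 1.118 × 10⁻⁵ × 19.7 × 191,628,649 ≈ 42,205.4 × g
Target RCF = 42,205.4 − 24,000 = 18,205.4 × g
N² = 18,205.4 / (22.0246 × 10⁻⁵) = 82,659,390
N ≈ √82,659,390 ≈ 9,091.7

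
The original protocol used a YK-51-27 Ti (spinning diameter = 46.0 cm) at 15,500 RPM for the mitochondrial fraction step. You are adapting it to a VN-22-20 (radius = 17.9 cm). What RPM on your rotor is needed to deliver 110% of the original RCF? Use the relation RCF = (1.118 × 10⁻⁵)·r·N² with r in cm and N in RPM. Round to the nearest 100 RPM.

Original rotor: r = 46.0 / 2 = 23 cm
RCF = 1.118 × 10⁻⁵ × r × N²
RCF_original = 1.118 × 10⁻⁵ × 23 × (15500)² = 1.118 × 10⁻⁵ × 23 × 240,250,000 ≈ 61,777.9 × g
Target RCF = 1.1 × 61,777.9 ≈ 67,955.7 × g
67,955.7 = 1.118 × 10⁻⁵ × 17.9 × N²
N² = 67,955.7 / (20.0122 × 10⁻⁵) = 339,571,361
N ≈ √339,571,361 ≈ 18,427.5

18400 RPM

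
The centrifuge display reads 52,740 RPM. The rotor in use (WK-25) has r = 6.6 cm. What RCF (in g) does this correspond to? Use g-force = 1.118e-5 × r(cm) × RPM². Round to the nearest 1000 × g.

RCF = 1.118 × 10⁻⁵ × 6.6 × (52740)² = 1.118 × 10⁻⁵ × 6.6 × 2,781,507,600 ≈ 205,241.9 × g

≈ 205000 g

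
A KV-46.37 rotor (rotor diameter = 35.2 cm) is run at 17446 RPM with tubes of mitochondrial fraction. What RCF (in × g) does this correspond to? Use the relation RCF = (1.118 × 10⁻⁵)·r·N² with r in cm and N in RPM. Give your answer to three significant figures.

59900 × g

r = 35.2 / 2 = 17.6 cm
RCF = 1.118 × 10⁻⁵ × r × N²
RCF = 1.118 × 10⁻⁵ × 17.6 × (17446)² = 1.118 × 10⁻⁵ × 17.6 × 304,362,916 ≈ 59,888.9 × g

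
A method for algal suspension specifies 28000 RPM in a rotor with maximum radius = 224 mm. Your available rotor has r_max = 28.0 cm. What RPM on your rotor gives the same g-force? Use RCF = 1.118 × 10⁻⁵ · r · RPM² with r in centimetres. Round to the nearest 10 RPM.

Original rotor: r = 224 mm = 22.4 cm
RCF_original = 1.118 × 10⁻⁵ × 22.4 × (28000)² = 1.118 × 10⁻⁵ × 22.4 × 784,000,000 ≈ 196,338.7 × g
196,338.7 = 1.118 × 10⁻⁵ × 28 × N²
N² = 196,338.7 / (31.304 × 10⁻⁵) = 627,200,038
N ≈ √627,200,038 ≈ 25,044.0

≈ 25040 RPM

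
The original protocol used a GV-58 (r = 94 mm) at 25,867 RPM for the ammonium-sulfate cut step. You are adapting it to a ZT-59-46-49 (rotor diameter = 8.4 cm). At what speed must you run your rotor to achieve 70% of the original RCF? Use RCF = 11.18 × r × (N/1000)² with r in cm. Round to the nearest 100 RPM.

32400 RPM

Original rotor: r = 94 mm = 9.4 cm
RCF = 11.18 × r × (N/1000)²
RCF_original = 11.18 × 9.4 × (25.867)² = 11.18 × 9.4 × 669.101689 ≈ 70,317.2 × g
Target RCF = 0.7 × 70,317.2 ≈ 49,222 × g
Your rotor: r = 8.4 / 2 = 4.2 cm
49,222 = 11.18 × 4.2 × (N/1000)²
(N/1000)² = 49,222 / 46.956 = 1048.258
N = 1000 × √1048.258 ≈ 32,376.8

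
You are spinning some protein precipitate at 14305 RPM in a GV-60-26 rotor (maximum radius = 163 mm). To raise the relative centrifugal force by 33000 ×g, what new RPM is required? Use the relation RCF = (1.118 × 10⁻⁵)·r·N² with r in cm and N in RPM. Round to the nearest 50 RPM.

r = 163 mm = 16.3 cm
Current RCF = 1.118 × 10⁻⁵ × 16.3 × (14305)² = 1.118 × 10⁻⁵ × 16.3 × 204,633,025 ≈ 37,291.1 × g
Target RCF = 37,291.1 + 33,000 = 70,291.1 × g
N² = 70,291.1 / (18.2234 × 10⁻⁵) = 385,718,911
N ≈ √385,718,911 ≈ 19,639.7

N₂ ≈ 19650 RPM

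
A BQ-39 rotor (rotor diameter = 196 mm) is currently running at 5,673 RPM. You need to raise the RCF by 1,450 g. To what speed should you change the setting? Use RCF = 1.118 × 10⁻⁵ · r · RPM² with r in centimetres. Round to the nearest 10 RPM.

r = 196 mm / 2 = 98 mm = 9.8 cm
Current RCF = 1.118 × 10⁻⁵ × 9.8 × (5673)² = 1.118 × 10⁻⁵ × 9.8 × 32,182,929 ≈ 3,526.1 × g
Target RCF = 3,526.1 + 1,450 = 4,976.1 × g
N² = 4,976.1 / (10.9564 × 10⁻⁵) = 45,417,290
N ≈ √45,417,290 ≈ 6,739.2

6740 RPM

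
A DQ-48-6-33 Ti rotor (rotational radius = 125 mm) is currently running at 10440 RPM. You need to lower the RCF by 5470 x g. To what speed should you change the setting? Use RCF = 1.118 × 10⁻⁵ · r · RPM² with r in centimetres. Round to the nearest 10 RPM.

8360 RPM

r = 125 mm = 12.5 cm
Current RCF = 1.118 × 10⁻⁵ × 12.5 × (10440)² = 1.118 × 10⁻⁵ × 12.5 × 108,993,600 ≈ 15,231.9 × g
Target RCF = 15,231.9 − 5,470 = 9,761.9 × g
N² = 9,761.9 / (13.975 × 10⁻⁵) = 69,852,594
N ≈ √69,852,594 ≈ 8,357.8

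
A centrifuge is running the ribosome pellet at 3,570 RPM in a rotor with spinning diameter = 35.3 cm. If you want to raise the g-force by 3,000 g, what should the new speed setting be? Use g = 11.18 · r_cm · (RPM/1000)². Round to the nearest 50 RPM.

r = 35.3 / 2 = 17.65 cm
Current RCF = 11.18 × 17.65 × (3.57)² = 11.18 × 17.65 × 12.7449 ≈ 2,514.9 × g
Target RCF = 2,514.9 + 3,000 = 5,514.9 × g
(N/1000)² = 5,514.9 / 197.327 = 27.94803
N = 1000 × √27.94803 ≈ 5,286.6

5300 RPM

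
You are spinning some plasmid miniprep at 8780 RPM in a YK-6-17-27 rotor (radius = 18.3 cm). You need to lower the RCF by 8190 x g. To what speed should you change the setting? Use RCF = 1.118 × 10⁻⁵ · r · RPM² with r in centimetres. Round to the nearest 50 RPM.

Current RCF = 1.118 × 10⁻⁵ × 18.3 × (8780)² = 1.118 × 10⁻⁵ × 18.3 × 77,088,400 ≈ 15,771.8 × g
Target RCF = 15,771.8 − 8,190 = 7,581.8 × g
N² = 7,581.8 / (20.4594 × 10⁻⁵) = 37,057,783
N ≈ √37,057,783 ≈ 6,087.5

6100 RPM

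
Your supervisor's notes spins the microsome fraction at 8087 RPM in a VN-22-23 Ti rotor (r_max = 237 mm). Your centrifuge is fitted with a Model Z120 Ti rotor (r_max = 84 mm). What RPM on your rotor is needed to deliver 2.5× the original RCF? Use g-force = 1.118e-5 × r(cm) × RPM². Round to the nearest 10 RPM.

Original rotor: r = 237 mm = 23.7 cm
RCF = 1.118 × 10⁻⁵ × r × N²
RCF_original = 1.118 × 10⁻⁵ × 23.7 × (8087)² = 1.118 × 10⁻⁵ × 23.7 × 65,399,569 ≈ 17,328.7 × g
Target RCF = 2.5 × 17,328.7 ≈ 43,321.8 × g
Your rotor: r = 84 mm = 8.4 cm
43,321.8 = 1.118 × 10⁻⁵ × 8.4 × N²
N² = 43,321.8 / (9.3912 × 10⁻⁵) = 461,302,070
N ≈ √461,302,070 ≈ 21,477.9

≈ 21480 RPM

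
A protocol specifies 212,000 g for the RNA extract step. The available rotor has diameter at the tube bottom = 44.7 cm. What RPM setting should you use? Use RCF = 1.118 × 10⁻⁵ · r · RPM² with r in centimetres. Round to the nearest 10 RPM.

r = 44.7 / 2 = 22.35 cm
RCF = 1.118 × 10⁻⁵ × r × N²
212,000 = 1.118 × 10⁻⁵ × 22.35 × N²
N² = 212,000 / (24.9873 × 10⁻⁵) = 848,431,003
N ≈ √848,431,003 ≈ 29,127.8

N ≈ 29130 RPM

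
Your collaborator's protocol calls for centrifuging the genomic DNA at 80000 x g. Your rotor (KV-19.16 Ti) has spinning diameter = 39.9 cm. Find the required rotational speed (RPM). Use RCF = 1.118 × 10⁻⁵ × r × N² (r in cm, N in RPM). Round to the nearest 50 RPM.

r = 39.9 / 2 = 19.95 cm
80,000 = 1.118 × 10⁻⁵ × 19.95 × N²
N² = 80,000 / (22.3041 × 10⁻⁵) = 358,678,449
N ≈ √358,678,449 ≈ 18,938.8

N ≈ 18950 RPM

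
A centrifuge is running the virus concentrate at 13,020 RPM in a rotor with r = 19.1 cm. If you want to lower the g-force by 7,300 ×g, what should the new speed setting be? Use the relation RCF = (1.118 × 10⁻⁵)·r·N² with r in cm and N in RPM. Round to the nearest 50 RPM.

Current RCF = 1.118 × 10⁻⁵ × 19.1 × (13020)² = 1.118 × 10⁻⁵ × 19.1 × 169,520,400 ≈ 36,199 × g
Target RCF = 36,199 − 7,300 = 28,899 × g
N² = 28,899 / (21.3538 × 10⁻⁵) = 135,334,226
N ≈ √135,334,226 ≈ 11,633.3

11650 RPM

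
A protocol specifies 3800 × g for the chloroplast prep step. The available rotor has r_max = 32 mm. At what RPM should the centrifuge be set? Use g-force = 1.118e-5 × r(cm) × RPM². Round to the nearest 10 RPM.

N ≈ 10310 RPM

r = 32 mm = 3.2 cm
RCF = 1.118 × 10⁻⁵ × r × N²
3,800 = 1.118 × 10⁻⁵ × 3.2 × N²
N² = 3,800 / (3.5776 × 10⁻⁵) = 106,216,458
N ≈ √106,216,458 ≈ 10,306.1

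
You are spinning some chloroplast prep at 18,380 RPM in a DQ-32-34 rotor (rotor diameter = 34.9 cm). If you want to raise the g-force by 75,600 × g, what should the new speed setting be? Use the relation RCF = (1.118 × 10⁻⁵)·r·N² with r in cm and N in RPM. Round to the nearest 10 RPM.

r = 34.9 / 2 = 17.45 cm
Current RCF = 1.118 × 10⁻⁵ × 17.45 × (18380)² = 1.118 × 10⁻⁵ × 17.45 × 337,824,400 ≈ 65,906.5 × g
Target RCF = 65,906.5 + 75,600 = 141,506.5 × g
N² = 141,506.5 / (19.5091 × 10⁻⁵) = 725,335,869
N ≈ √725,335,869 ≈ 26,932.1

26930 RPM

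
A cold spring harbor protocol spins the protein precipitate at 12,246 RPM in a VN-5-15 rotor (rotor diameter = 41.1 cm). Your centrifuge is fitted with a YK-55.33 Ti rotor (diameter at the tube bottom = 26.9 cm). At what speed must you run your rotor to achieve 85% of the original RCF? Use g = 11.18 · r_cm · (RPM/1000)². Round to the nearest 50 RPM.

13950 RPM

Original rotor: r = 41.1 / 2 = 20.55 cm
RCF = 11.18 × r × (N/1000)²
RCF_original = 11.18 × 20.55 × (12.246)² = 11.18 × 20.55 × 149.964516 ≈ 34,454.2 × g
Target RCF = 0.85 × 34,454.2 ≈ 29,286.1 × g
Your rotor: r = 26.9 / 2 = 13.45 cm
29,286.1 = 11.18 × 13.45 × (N/1000)²
(N/1000)² = 29,286.1 / 150.371 = 194.759
N = 1000 × √194.759 ≈ 13,955.6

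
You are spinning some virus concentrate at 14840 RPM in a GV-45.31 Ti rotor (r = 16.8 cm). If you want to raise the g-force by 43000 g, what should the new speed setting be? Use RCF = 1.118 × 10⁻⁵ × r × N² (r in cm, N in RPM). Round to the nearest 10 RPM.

N₂ ≈ 21190 RPM

Current RCF = 1.118 × 10⁻⁵ × 16.8 × (14840)² = 1.118 × 10⁻⁵ × 16.8 × 220,225,600 ≈ 41,363.7 × g
Target RCF = 41,363.7 + 43,000 = 84,363.7 × g
N² = 84,363.7 / (18.7824 × 10⁻⁵) = 449,163,579
N ≈ √449,163,579 ≈ 21,193.5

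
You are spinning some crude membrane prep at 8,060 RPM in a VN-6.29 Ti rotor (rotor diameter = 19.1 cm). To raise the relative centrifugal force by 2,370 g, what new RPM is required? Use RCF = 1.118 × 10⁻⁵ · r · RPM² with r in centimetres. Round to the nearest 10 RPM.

9340 RPM

r = 19.1 / 2 = 9.55 cm
Current RCF = 1.118 × 10⁻⁵ × 9.55 × (8060)² = 1.118 × 10⁻⁵ × 9.55 × 64,963,600 ≈ 6,936.1 × g
Target RCF = 6,936.1 + 2,370 = 9,306.1 × g
N² = 9,306.1 / (10.6769 × 10⁻⁵) = 87,161,067
N ≈ √87,161,067 ≈ 9,336.0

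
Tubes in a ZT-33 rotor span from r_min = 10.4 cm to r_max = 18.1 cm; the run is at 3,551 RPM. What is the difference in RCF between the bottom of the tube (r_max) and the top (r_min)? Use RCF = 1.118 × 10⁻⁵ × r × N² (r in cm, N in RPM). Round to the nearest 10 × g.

1090 ×g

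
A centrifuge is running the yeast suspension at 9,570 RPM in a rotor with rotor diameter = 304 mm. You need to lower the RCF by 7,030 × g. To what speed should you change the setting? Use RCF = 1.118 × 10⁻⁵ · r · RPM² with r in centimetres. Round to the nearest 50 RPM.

7100 RPM

r = 304 mm / 2 = 152 mm = 15.2 cm
Current RCF = 1.118 × 10⁻⁵ × 15.2 × (9570)² = 1.118 × 10⁻⁵ × 15.2 × 91,584,900 ≈ 15,563.6 × g
Target RCF = 15,563.6 − 7,030 = 8,533.6 × g
N² = 8,533.6 / (16.9936 × 10⁻⁵) = 50,216,552
N ≈ √50,216,552 ≈ 7,086.4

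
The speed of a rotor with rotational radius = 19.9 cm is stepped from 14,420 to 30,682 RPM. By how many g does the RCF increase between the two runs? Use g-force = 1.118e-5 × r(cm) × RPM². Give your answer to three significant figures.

≈ 163000 g

RCF₁ = 1.118 × 10⁻⁵ × 19.9 × (14420)² = 1.118 × 10⁻⁵ × 19.9 × 207,936,400 ≈ 46,262.1 × g
RCF₂ = 1.118 × 10⁻⁵ × 19.9 × (30682)² = 1.118 × 10⁻⁵ × 19.9 × 941,385,124 ≈ 209,441.2 × g
Increase = 209,441.2 − 46,262.1 = 163,179.1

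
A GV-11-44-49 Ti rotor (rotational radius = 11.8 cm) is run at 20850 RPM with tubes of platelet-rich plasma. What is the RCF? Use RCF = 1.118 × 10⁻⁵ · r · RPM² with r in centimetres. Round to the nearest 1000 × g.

RCF = 1.118 × 10⁻⁵ × 11.8 × (20850)² = 1.118 × 10⁻⁵ × 11.8 × 434,722,500 ≈ 57,350.3 × g

RCF ≈ 57000 ×g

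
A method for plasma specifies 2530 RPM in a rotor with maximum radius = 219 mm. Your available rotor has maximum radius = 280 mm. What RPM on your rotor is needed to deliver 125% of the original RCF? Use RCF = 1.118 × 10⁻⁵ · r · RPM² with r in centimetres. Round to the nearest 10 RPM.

2500 RPM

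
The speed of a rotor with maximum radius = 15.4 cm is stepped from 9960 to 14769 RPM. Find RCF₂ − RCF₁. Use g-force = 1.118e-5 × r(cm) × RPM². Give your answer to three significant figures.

20500 g

RCF₁ = 1.118 × 10⁻⁵ × 15.4 × (9960)² = 1.118 × 10⁻⁵ × 15.4 × 99,201,600 ≈ 17,079.7 × g
RCF₂ = 1.118 × 10⁻⁵ × 15.4 × (14769)² = 1.118 × 10⁻⁵ × 15.4 × 218,123,361 ≈ 37,554.7 × g
Increase = 37,554.7 − 17,079.7 = 20,475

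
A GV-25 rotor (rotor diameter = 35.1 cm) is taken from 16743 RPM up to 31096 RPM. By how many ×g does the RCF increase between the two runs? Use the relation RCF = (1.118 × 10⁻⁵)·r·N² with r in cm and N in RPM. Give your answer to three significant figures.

≈ 135000 ×g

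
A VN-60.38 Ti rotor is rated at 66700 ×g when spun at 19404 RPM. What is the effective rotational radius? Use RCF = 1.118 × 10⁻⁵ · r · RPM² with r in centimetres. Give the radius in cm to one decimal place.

r ≈ 15.8 cm

66700 = 1.118 × 10⁻⁵ × r × (19404)²
r = 66700 / (1.118 × 10⁻⁵ × 376,515,216) = 66700 / 4209.44 ≈ 15.845 cm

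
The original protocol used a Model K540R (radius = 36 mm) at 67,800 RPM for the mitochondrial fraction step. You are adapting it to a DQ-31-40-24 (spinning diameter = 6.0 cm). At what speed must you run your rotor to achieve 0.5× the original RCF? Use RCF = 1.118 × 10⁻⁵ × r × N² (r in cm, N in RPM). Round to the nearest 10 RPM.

Original rotor: r = 36 mm = 3.6 cm
RCF_original = 1.118 × 10⁻⁵ × 3.6 × (67800)² = 1.118 × 10⁻⁵ × 3.6 × 4,596,840,000 ≈ 185,013.6 × g
Target RCF = 0.5 × 185,013.6 ≈ 92,506.8 × g
Your rotor: r = 6.0 / 2 = 3 cm
92,506.8 = 1.118 × 10⁻⁵ × 3 × N²
N² = 92,506.8 / (3.354 × 10⁻⁵) = 2,758,103,757
N ≈ √2,758,103,757 ≈ 52,517.7

52520 RPM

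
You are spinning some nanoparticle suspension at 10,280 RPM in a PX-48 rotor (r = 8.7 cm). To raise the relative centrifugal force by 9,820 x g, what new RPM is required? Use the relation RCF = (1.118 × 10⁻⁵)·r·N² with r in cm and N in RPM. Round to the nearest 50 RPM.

14350 RPM

Current RCF = 1.118 × 10⁻⁵ × 8.7 × (10280)² = 1.118 × 10⁻⁵ × 8.7 × 105,678,400 ≈ 10,278.9 × g
Target RCF = 10,278.9 + 9,820 = 20,098.9 × g
N² = 20,098.9 / (9.7266 × 10⁻⁵) = 206,638,496
N ≈ √206,638,496 ≈ 14,374.9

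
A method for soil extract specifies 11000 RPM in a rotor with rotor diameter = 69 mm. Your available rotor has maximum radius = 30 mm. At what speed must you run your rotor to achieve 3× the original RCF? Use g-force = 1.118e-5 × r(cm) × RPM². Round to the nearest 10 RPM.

Original rotor: r = 69 mm / 2 = 34.5 mm = 3.45 cm
RCF_original = 1.118 × 10⁻⁵ × 3.45 × (11000)² = 1.118 × 10⁻⁵ × 3.45 × 121,000,000 ≈ 4,667.1 × g
Target RCF = 3 × 4,667.1 ≈ 14,001.3 × g
Your rotor: r = 30 mm = 3.0 cm
14,001.3 = 1.118 × 10⁻⁵ × 3 × N²
N² = 14,001.3 / (3.354 × 10⁻⁵) = 417,450,805
N ≈ √417,450,805 ≈ 20,431.6

≈ 20430 RPM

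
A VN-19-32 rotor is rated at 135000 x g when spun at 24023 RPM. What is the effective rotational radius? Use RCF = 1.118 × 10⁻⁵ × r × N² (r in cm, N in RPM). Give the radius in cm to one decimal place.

RCF = 1.118 × 10⁻⁵ × r × N²
135000 = 1.118 × 10⁻⁵ × r × (24023)²
r = 135000 / (1.118 × 10⁻⁵ × 577,104,529) = 135000 / 6452.029 ≈ 20.924 cm

r ≈ 20.9 cm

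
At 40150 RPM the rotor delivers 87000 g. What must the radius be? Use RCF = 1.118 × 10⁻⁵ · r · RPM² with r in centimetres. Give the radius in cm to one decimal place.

≈ 4.8 cm

RCF = 1.118 × 10⁻⁵ × r × N²
87000 = 1.118 × 10⁻⁵ × r × (40150)²
r = 87000 / (1.118 × 10⁻⁵ × 1,612,022,500) = 87000 / 18022.41 ≈ 4.827 cm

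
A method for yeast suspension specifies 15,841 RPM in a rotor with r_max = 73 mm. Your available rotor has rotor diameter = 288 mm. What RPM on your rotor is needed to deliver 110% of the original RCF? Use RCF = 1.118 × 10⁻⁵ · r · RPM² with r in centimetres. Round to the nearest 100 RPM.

Original rotor: r = 73 mm = 7.3 cm
RCF_original = 1.118 × 10⁻⁵ × 7.3 × (15841)² = 1.118 × 10⁻⁵ × 7.3 × 250,937,281 ≈ 20,480 × g
Target RCF = 1.1 × 20,480 ≈ 22,528 × g
Your rotor: r = 288 mm / 2 = 144 mm = 14.4 cm
22,528 = 1.118 × 10⁻⁵ × 14.4 × N²
N² = 22,528 / (16.0992 × 10⁻⁵) = 139,932,419
N ≈ √139,932,419 ≈ 11,829.3

11800 RPM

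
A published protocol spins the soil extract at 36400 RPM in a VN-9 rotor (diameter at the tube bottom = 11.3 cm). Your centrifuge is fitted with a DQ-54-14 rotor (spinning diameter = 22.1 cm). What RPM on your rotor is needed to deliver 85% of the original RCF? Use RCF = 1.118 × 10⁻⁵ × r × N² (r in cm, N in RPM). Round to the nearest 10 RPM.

Original rotor: r = 11.3 / 2 = 5.65 cm
RCF_original = 1.118 × 10⁻⁵ × 5.65 × (36400)² = 1.118 × 10⁻⁵ × 5.65 × 1,324,960,000 ≈ 83,693.7 × g
Target RCF = 0.85 × 83,693.7 ≈ 71,139.6 × g
Your rotor: r = 22.1 / 2 = 11.05 cm
71,139.6 = 1.118 × 10⁻⁵ × 11.05 × N²
N² = 71,139.6 / (12.3539 × 10⁻⁵) = 575,847,303
N ≈ √575,847,303 ≈ 23,996.8

≈ 24000 RPM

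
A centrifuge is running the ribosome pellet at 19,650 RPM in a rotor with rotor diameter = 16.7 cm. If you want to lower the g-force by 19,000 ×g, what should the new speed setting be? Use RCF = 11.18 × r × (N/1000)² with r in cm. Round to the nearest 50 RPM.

N₂ ≈ 13500 RPM

r = 16.7 / 2 = 8.35 cm
Current RCF = 11.18 × 8.35 × (19.65)² = 11.18 × 8.35 × 386.1225 ≈ 36,045.7 × g
Target RCF = 36,045.7 − 19,000 = 17,045.7 × g
(N/1000)² = 17,045.7 / 93.353 = 182.594
N = 1000 × √182.594 ≈ 13,512.7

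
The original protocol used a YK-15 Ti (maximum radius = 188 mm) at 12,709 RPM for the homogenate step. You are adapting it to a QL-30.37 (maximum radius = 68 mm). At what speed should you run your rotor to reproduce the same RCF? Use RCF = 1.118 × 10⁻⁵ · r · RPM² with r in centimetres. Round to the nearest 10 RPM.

≈ 21130 RPM

Original rotor: r = 188 mm = 18.8 cm
RCF_original = 1.118 × 10⁻⁵ × 18.8 × (12709)² = 1.118 × 10⁻⁵ × 18.8 × 161,518,681 ≈ 33,948.6 × g
Your rotor: r = 68 mm = 6.8 cm
33,948.6 = 1.118 × 10⁻⁵ × 6.8 × N²
N² = 33,948.6 / (7.6024 × 10⁻⁵) = 446,551,089
N ≈ √446,551,089 ≈ 21,131.8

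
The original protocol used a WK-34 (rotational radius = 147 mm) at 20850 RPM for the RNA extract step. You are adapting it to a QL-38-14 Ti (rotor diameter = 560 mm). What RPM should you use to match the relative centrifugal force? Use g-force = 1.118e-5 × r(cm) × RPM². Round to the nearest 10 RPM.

≈ 15110 RPM

Original rotor: r = 147 mm = 14.7 cm
RCF = 1.118 × 10⁻⁵ × r × N²
RCF_original = 1.118 × 10⁻⁵ × 14.7 × (20850)² = 1.118 × 10⁻⁵ × 14.7 × 434,722,500 ≈ 71,444.9 × g
Your rotor: r = 560 mm / 2 = 280 mm = 28 cm
71,444.9 = 1.118 × 10⁻⁵ × 28 × N²
N² = 71,444.9 / (31.304 × 10⁻⁵) = 228,229,300
N ≈ √228,229,300 ≈ 15,107.3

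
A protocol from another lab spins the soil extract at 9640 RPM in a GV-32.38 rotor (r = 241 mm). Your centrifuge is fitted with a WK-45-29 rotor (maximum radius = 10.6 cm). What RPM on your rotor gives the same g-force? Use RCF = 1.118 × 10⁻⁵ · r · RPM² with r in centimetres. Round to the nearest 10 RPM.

Original rotor: r = 241 mm = 24.1 cm
RCF_original = 1.118 × 10⁻⁵ × 24.1 × (9640)² = 1.118 × 10⁻⁵ × 24.1 × 92,929,600 ≈ 25,038.8 × g
25,038.8 = 1.118 × 10⁻⁵ × 10.6 × N²
N² = 25,038.8 / (11.8508 × 10⁻⁵) = 211,283,626
N ≈ √211,283,626 ≈ 14,535.6

≈ 14540 RPM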